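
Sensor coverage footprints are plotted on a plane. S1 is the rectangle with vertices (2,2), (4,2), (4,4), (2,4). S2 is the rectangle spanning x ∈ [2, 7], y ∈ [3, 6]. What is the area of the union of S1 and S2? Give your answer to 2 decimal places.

17.00

By inclusion–exclusion:
Individual areas: |S1| = 4, |S2| = 15.
|S1∩S2|: x∈[2,4], y∈[3,4] → 2·1 = 2.
|S1 ∪ S2| = 19 − 2 = 17.00.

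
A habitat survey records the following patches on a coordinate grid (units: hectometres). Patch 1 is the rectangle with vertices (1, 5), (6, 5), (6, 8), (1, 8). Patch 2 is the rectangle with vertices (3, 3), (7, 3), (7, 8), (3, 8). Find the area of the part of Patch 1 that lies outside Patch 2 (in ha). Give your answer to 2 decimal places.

|Patch 1∩Patch 2|: x∈[3,6], y∈[5,8] → 3·3 = 9.
|Patch 1| = 15.
|Patch 1 ∖ Patch 2| = |Patch 1| − |Patch 1∩Patch 2| = 15 − 9 = 6.00.

6.00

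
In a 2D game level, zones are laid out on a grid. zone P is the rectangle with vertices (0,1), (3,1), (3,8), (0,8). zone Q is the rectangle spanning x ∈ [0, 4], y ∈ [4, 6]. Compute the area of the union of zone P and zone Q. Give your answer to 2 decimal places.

23.00

By inclusion–exclusion:
Individual areas: |zone P| = 21, |zone Q| = 8.
|zone P∩zone Q|: x∈[0,3], y∈[4,6] → 3·2 = 6.
|zone P ∪ zone Q| = 29 − 6 = 23.00.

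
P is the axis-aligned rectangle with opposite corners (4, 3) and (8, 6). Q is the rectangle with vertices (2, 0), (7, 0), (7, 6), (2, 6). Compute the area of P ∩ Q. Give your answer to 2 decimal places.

|P∩Q|: x∈[4,7], y∈[3,6] → 3·3 = 9.

9.00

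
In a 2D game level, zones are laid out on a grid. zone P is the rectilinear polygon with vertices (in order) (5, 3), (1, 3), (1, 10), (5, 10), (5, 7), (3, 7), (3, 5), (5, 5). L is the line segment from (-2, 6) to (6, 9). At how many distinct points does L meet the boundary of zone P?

2

The segment meets the boundary at (5,8.625), (1,7.125).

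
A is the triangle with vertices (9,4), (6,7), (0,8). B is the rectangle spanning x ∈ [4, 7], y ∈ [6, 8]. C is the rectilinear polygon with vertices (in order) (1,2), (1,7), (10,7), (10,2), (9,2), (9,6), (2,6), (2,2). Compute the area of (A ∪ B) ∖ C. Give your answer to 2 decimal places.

7.04

|A ∪ B| = 10.7222.
|(A ∪ B) ∩ C| = 3.6806.
|(A ∪ B) ∖ C| = 10.7222 − 3.6806 = 7.04.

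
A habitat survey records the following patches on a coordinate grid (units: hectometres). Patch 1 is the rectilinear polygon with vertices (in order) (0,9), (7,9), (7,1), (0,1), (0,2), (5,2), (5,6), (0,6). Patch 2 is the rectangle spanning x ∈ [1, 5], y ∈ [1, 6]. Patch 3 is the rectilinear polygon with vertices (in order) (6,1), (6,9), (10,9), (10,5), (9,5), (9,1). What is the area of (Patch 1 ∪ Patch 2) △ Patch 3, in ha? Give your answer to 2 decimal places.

64.00

|Patch 1 ∪ Patch 2| = 52.
|(Patch 1 ∪ Patch 2) ∩ Patch 3| = 8.
|(Patch 1 ∪ Patch 2) △ Patch 3| = 52 + 28 − 16 = 64.00.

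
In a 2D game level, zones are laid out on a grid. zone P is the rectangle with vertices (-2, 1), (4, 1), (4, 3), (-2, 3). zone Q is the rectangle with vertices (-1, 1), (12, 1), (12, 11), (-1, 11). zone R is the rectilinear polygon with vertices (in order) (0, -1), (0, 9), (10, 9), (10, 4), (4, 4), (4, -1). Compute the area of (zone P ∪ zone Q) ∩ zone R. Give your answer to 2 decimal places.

The region (zone P ∪ zone Q) ∩ zone R is the polygon with vertices (0,1), (0,9), (10,9), (10,4), (4,4), (4,1).
By the shoelace formula its area is 62.00.

62.00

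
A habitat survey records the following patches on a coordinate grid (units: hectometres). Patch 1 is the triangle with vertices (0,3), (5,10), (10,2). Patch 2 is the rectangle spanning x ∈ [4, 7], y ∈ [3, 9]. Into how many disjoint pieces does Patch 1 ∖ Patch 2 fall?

2

Patch 1 ∖ Patch 2 splits into 2 disjoint pieces (area 20.4, area 0.6696).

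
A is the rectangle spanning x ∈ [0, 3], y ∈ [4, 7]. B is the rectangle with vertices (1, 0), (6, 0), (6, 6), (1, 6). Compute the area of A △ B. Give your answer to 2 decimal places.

31.00

|A∩B|: x∈[1,3], y∈[4,6] → 2·2 = 4.
|A △ B| = |A| + |B| − 2·|A∩B| = 9 + 30 − 8 = 31.00.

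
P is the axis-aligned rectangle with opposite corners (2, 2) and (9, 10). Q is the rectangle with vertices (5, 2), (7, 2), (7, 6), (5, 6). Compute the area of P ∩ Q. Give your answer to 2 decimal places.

8.00

|P∩Q|: x∈[5,7], y∈[2,6] → 2·4 = 8.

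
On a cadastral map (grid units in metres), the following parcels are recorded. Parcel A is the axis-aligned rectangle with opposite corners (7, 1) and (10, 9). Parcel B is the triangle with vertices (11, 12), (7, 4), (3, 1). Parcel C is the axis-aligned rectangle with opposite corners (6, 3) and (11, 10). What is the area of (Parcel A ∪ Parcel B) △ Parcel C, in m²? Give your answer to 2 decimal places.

23.51

|Parcel A ∪ Parcel B| = 30.0227.
|(Parcel A ∪ Parcel B) ∩ Parcel C| = 20.7557.
|(Parcel A ∪ Parcel B) △ Parcel C| = 30.0227 + 35 − 41.5114 = 23.51.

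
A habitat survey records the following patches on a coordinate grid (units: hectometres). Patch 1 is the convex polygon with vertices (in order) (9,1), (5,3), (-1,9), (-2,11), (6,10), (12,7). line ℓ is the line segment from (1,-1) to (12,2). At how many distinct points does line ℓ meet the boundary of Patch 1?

The segment meets the boundary at (9.105,1.211), (8.765,1.118).

2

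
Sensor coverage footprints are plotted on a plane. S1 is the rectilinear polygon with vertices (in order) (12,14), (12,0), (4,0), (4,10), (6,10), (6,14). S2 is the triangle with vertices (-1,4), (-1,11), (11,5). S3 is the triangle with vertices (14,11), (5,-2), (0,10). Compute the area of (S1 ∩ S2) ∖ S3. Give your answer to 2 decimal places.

0.31

|S1 ∩ S2| = 14.2917.
|(S1 ∩ S2) ∩ S3| = 13.9855.
|(S1 ∩ S2) ∖ S3| = 14.2917 − 13.9855 = 0.31.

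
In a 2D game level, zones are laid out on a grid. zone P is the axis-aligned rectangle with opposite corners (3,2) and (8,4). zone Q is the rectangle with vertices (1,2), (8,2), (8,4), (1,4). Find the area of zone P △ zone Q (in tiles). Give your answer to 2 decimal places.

|zone P∩zone Q|: x∈[3,8], y∈[2,4] → 5·2 = 10.
|zone P △ zone Q| = |zone P| + |zone Q| − 2·|zone P∩zone Q| = 10 + 14 − 20 = 4.00.

4.00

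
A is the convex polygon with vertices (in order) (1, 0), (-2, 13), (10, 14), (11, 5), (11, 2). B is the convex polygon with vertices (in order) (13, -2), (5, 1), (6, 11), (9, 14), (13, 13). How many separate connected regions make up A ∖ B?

2

A ∖ B splits into 2 disjoint pieces (area 83.4802, area 0.0973).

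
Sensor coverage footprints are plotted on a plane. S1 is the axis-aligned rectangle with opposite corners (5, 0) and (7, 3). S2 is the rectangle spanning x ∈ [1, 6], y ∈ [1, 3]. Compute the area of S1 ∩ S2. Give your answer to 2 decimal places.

|S1∩S2|: x∈[5,6], y∈[1,3] → 1·2 = 2.

2.00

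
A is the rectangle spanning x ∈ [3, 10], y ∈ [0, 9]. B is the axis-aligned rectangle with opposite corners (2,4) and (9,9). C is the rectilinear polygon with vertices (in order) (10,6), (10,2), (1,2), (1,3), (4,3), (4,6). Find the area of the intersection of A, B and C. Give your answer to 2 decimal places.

The intersection is the polygon with vertices (9,4), (4,4), (4,6), (9,6).
By the shoelace formula its area is 10.00.

10.00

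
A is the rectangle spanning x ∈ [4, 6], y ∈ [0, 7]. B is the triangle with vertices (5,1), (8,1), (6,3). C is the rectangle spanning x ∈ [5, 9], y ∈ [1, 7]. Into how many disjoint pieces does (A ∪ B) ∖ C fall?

1

(A ∪ B) ∖ C is a single connected region.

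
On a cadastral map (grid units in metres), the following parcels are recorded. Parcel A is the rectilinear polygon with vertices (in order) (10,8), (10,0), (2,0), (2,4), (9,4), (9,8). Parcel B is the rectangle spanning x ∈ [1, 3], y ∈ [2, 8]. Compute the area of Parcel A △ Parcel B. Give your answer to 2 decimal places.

|Parcel A| = 36, |Parcel B| = 12, |Parcel A∩Parcel B| = 2.
|Parcel A △ Parcel B| = |Parcel A| + |Parcel B| − 2·|Parcel A∩Parcel B| = 36 + 12 − 4 = 44.00.

44.00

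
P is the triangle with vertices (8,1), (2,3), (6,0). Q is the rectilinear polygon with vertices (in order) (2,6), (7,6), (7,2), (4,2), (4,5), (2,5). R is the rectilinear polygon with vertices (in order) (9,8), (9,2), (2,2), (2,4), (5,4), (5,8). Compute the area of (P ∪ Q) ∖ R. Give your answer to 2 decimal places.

|P ∪ Q| = 18.8333.
|(P ∪ Q) ∩ R| = 10.6667.
|(P ∪ Q) ∖ R| = 18.8333 − 10.6667 = 8.17.

8.17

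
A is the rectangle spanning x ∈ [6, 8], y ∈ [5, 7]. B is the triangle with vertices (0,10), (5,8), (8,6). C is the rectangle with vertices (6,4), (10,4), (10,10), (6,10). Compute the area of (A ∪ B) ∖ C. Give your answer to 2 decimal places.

|A ∪ B| = 5.75.
|(A ∪ B) ∩ C| = 4.0833.
|(A ∪ B) ∖ C| = 5.75 − 4.0833 = 1.67.

1.67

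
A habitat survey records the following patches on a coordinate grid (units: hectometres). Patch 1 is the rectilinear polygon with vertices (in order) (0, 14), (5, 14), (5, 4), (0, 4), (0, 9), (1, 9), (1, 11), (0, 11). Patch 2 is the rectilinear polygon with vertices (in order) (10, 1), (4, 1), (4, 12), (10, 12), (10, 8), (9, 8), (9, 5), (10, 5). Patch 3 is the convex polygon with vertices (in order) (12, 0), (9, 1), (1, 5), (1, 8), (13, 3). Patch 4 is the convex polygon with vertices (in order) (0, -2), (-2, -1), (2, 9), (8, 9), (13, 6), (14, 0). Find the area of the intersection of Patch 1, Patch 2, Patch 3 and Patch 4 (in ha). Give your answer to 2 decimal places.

2.54

The intersection is the polygon with vertices (4,6.75), (5,6.333), (5,4), (4,4).
By the shoelace formula its area is 2.54.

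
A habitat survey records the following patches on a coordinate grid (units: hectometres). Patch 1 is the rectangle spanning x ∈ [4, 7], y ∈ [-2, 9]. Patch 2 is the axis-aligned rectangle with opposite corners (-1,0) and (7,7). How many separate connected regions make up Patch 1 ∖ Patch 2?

Patch 1 ∖ Patch 2 splits into 2 disjoint pieces (area 6, area 6).

2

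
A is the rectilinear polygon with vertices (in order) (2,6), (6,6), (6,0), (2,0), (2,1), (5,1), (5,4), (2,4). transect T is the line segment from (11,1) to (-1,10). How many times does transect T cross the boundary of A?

The segment meets the boundary at (4.333,6), (6,4.75).

2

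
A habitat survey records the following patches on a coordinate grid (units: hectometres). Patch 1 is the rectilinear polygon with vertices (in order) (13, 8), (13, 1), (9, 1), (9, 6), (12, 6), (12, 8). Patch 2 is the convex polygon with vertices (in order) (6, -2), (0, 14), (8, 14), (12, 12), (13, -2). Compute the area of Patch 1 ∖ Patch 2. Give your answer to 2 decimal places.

3.25

|Patch 1| = 22, |Patch 1∩Patch 2| = 18.75.
|Patch 1 ∖ Patch 2| = |Patch 1| − |Patch 1∩Patch 2| = 22 − 18.75 = 3.25.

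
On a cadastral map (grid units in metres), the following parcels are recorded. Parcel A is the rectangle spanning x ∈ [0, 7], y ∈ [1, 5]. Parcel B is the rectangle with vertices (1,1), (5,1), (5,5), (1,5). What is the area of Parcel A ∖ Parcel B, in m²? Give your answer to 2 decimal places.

12.00

|Parcel A∩Parcel B|: x∈[1,5], y∈[1,5] → 4·4 = 16.
|Parcel A| = 28.
|Parcel A ∖ Parcel B| = |Parcel A| − |Parcel A∩Parcel B| = 28 − 16 = 12.00.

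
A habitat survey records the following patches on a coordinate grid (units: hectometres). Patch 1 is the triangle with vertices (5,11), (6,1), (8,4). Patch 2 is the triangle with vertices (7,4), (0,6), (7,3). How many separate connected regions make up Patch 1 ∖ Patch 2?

Patch 1 ∖ Patch 2 is a single connected region.

1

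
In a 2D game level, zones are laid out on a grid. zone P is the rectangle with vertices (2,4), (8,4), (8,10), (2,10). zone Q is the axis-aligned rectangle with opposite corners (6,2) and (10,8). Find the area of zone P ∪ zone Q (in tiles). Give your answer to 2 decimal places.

By inclusion–exclusion:
Individual areas: |zone P| = 36, |zone Q| = 24.
|zone P∩zone Q|: x∈[6,8], y∈[4,8] → 2·4 = 8.
|zone P ∪ zone Q| = 60 − 8 = 52.00.

52.00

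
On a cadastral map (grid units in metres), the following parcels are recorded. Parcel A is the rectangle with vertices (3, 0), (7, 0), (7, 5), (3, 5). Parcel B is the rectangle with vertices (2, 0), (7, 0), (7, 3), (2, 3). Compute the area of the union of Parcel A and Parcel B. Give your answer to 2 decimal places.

23.00

By inclusion–exclusion:
Individual areas: |Parcel A| = 20, |Parcel B| = 15.
|Parcel A∩Parcel B|: x∈[3,7], y∈[0,3] → 4·3 = 12.
|Parcel A ∪ Parcel B| = 35 − 12 = 23.00.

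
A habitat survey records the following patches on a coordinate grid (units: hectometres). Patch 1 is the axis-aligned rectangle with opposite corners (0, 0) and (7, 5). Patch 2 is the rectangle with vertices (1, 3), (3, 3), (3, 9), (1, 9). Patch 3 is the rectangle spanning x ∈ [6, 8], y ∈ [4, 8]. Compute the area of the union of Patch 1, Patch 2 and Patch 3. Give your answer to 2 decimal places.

By inclusion–exclusion:
Individual areas: |Patch 1| = 35, |Patch 2| = 12, |Patch 3| = 8.
|Patch 1∩Patch 2|: x∈[1,3], y∈[3,5] → 2·2 = 4.
|Patch 1∩Patch 3|: x∈[6,7], y∈[4,5] → 1·1 = 1.
|Patch 2∩Patch 3| = 0 (no overlap).
|Patch 1∩Patch 2∩Patch 3| = 0.
|Patch 1 ∪ Patch 2 ∪ Patch 3| = 55 − 5 + 0 = 50.00.

50.00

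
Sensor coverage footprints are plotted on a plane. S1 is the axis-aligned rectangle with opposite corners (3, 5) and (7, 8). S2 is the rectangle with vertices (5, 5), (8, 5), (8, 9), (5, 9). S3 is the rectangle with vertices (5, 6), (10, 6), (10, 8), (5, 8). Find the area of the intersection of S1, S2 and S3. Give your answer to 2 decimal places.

The intersection is the polygon with vertices (7,6), (5,6), (5,8), (7,8).
By the shoelace formula its area is 4.00.

4.00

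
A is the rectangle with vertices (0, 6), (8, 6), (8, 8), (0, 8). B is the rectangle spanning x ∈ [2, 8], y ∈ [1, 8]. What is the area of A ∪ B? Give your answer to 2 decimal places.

46.00

By inclusion–exclusion:
Individual areas: |A| = 16, |B| = 42.
|A∩B|: x∈[2,8], y∈[6,8] → 6·2 = 12.
|A ∪ B| = 58 − 12 = 46.00.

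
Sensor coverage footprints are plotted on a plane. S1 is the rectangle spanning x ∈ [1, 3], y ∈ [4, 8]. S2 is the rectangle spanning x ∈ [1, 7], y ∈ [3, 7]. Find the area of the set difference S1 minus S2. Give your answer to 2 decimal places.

|S1∩S2|: x∈[1,3], y∈[4,7] → 2·3 = 6.
|S1| = 8.
|S1 ∖ S2| = |S1| − |S1∩S2| = 8 − 6 = 2.00.

2.00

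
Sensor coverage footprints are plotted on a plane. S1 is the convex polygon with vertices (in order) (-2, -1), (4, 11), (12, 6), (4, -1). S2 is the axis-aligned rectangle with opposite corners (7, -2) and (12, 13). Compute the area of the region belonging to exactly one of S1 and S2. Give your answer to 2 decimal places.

|S1| = 84, |S2| = 75, |S1∩S2| = 18.75.
|S1 △ S2| = |S1| + |S2| − 2·|S1∩S2| = 84 + 75 − 37.5 = 121.50.

121.50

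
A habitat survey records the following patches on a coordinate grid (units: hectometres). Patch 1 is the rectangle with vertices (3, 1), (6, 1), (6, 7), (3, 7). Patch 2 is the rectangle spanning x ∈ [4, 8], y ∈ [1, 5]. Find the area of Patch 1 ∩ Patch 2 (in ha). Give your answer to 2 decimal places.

8.00

|Patch 1∩Patch 2|: x∈[4,6], y∈[1,5] → 2·4 = 8.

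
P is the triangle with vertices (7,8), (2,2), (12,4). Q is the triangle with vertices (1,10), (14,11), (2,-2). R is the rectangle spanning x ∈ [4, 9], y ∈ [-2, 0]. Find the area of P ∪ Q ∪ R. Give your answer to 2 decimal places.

By inclusion–exclusion:
Individual areas: |P| = 25, |Q| = 78.5, |R| = 10.
|P∩Q| = 17.9788.
|P∩R| = 0.
|Q∩R| = 0.
|P∩Q∩R| = 0.
|P ∪ Q ∪ R| = 113.5 − 17.9788 + 0 = 95.52.

95.52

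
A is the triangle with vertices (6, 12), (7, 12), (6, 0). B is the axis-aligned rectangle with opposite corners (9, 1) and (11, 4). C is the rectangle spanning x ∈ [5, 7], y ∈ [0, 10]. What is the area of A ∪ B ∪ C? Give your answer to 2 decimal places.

By inclusion–exclusion:
Individual areas: |A| = 6, |B| = 6, |C| = 20.
|A∩B| = 0.
|A∩C| = 4.1667.
|B∩C| = 0 (no overlap).
|A∩B∩C| = 0.
|A ∪ B ∪ C| = 32 − 4.1667 + 0 = 27.83.

27.83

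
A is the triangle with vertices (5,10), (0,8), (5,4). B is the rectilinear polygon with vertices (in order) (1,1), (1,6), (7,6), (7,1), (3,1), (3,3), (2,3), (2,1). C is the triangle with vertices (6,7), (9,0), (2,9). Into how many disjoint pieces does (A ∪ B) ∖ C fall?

3

(A ∪ B) ∖ C splits into 3 disjoint pieces (area 29.2167, area 3.4722, area 0.381).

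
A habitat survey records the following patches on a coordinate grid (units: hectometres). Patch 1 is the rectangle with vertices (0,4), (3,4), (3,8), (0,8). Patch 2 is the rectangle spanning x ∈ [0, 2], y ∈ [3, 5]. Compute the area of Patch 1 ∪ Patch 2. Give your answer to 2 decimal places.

By inclusion–exclusion:
Individual areas: |Patch 1| = 12, |Patch 2| = 4.
|Patch 1∩Patch 2|: x∈[0,2], y∈[4,5] → 2·1 = 2.
|Patch 1 ∪ Patch 2| = 16 − 2 = 14.00.

14.00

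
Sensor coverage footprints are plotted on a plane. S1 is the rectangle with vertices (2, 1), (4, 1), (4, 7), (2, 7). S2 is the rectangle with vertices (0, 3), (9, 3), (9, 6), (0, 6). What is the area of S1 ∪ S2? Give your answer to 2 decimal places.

By inclusion–exclusion:
Individual areas: |S1| = 12, |S2| = 27.
|S1∩S2|: x∈[2,4], y∈[3,6] → 2·3 = 6.
|S1 ∪ S2| = 39 − 6 = 33.00.

33.00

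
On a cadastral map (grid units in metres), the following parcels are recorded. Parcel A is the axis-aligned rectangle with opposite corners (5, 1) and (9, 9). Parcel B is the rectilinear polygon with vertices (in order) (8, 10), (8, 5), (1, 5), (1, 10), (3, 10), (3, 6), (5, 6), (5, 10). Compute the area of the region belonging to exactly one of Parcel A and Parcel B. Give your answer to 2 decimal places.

|Parcel A| = 32, |Parcel B| = 27, |Parcel A∩Parcel B| = 12.
|Parcel A △ Parcel B| = |Parcel A| + |Parcel B| − 2·|Parcel A∩Parcel B| = 32 + 27 − 24 = 35.00.

35.00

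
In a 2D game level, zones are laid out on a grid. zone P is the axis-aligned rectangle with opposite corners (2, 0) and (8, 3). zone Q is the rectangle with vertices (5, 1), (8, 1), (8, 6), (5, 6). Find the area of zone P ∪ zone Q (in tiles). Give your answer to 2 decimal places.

By inclusion–exclusion:
Individual areas: |zone P| = 18, |zone Q| = 15.
|zone P∩zone Q|: x∈[5,8], y∈[1,3] → 3·2 = 6.
|zone P ∪ zone Q| = 33 − 6 = 27.00.

27.00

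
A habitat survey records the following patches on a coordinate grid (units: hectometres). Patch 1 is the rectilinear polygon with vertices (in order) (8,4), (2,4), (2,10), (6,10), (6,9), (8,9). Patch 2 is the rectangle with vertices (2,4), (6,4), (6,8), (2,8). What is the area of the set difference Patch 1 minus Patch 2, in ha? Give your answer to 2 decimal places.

18.00

|Patch 1| = 34, |Patch 1∩Patch 2| = 16.
|Patch 1 ∖ Patch 2| = |Patch 1| − |Patch 1∩Patch 2| = 34 − 16 = 18.00.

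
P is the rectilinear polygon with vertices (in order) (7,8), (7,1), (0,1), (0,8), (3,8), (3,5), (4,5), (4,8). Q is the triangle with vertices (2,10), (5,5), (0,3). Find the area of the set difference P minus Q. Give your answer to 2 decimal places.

|P| = 46, |P∩Q| = 11.2619.
|P ∖ Q| = |P| − |P∩Q| = 46 − 11.2619 = 34.74.

34.74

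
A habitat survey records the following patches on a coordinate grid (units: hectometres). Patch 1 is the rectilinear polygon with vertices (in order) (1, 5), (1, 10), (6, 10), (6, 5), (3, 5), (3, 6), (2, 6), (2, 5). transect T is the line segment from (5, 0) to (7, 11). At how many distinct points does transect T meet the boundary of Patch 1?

2

The segment meets the boundary at (6,5.5), (5.909,5).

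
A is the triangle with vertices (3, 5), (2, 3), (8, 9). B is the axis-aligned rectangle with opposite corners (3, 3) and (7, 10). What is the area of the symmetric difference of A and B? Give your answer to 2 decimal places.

|A| = 3, |B| = 28, |A∩B| = 2.4.
|A △ B| = |A| + |B| − 2·|A∩B| = 3 + 28 − 4.8 = 26.20.

26.20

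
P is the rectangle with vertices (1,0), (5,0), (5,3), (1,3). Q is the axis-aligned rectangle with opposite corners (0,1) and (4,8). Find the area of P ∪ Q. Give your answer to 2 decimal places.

By inclusion–exclusion:
Individual areas: |P| = 12, |Q| = 28.
|P∩Q|: x∈[1,4], y∈[1,3] → 3·2 = 6.
|P ∪ Q| = 40 − 6 = 34.00.

34.00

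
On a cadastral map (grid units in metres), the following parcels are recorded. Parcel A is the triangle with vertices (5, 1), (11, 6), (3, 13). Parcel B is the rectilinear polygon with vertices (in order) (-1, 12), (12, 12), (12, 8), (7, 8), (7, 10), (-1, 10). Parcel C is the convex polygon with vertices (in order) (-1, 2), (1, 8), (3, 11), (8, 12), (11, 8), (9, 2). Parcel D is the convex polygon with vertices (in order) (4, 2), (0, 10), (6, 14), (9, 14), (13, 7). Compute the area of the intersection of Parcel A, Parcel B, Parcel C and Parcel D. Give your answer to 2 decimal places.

4.14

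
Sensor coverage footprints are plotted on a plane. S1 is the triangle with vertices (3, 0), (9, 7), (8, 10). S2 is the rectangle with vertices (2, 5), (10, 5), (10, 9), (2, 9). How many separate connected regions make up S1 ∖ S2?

S1 ∖ S2 splits into 2 disjoint pieces (area 4.4643, area 0.4167).

2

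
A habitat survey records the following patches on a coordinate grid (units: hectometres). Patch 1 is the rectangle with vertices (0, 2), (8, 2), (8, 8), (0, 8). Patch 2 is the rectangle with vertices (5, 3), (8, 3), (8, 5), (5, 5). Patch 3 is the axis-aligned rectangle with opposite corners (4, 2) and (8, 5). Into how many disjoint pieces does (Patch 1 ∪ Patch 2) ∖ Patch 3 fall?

(Patch 1 ∪ Patch 2) ∖ Patch 3 is a single connected region.

1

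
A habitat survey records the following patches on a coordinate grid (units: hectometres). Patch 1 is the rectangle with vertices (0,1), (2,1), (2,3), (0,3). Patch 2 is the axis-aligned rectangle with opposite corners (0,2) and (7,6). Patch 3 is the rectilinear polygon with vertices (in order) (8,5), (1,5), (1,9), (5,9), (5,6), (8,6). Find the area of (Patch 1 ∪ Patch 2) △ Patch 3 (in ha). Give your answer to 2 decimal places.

37.00

|Patch 1 ∪ Patch 2| = 30.
|(Patch 1 ∪ Patch 2) ∩ Patch 3| = 6.
|(Patch 1 ∪ Patch 2) △ Patch 3| = 30 + 19 − 12 = 37.00.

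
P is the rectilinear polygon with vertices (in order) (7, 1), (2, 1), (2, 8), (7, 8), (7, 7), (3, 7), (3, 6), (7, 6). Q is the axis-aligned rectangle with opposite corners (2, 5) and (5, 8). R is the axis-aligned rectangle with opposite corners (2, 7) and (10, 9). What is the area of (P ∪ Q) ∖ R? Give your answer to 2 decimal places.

28.00

|P ∪ Q| = 33.
|(P ∪ Q) ∩ R| = 5.
|(P ∪ Q) ∖ R| = 33 − 5 = 28.00.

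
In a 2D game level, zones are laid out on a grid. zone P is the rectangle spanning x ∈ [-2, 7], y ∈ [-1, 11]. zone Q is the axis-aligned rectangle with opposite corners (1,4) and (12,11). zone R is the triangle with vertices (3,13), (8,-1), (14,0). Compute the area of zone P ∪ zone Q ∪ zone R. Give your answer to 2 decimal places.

167.81

By inclusion–exclusion:
Individual areas: |zone P| = 108, |zone Q| = 77, |zone R| = 44.5.
|zone P∩zone Q|: x∈[1,7], y∈[4,11] → 6·7 = 42.
|zone P∩zone R| = 11.9674.
|zone Q∩zone R| = 18.8269.
|zone P∩zone Q∩zone R| = 11.1031.
|zone P ∪ zone Q ∪ zone R| = 229.5 − 72.7944 + 11.1031 = 167.81.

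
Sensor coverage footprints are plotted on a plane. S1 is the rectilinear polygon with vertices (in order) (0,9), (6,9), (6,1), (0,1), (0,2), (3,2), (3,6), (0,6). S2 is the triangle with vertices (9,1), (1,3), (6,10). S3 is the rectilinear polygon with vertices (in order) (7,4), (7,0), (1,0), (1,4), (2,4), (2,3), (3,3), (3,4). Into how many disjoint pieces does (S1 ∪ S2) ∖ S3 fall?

2

(S1 ∪ S2) ∖ S3 splits into 2 disjoint pieces (area 36.5143, area 1).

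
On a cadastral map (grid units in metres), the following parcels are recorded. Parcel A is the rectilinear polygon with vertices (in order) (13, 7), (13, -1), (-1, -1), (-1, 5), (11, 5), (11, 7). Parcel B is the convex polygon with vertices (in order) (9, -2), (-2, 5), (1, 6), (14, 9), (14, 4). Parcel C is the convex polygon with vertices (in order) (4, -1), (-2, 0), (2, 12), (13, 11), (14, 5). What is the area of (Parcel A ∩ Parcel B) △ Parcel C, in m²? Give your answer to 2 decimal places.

|Parcel A ∩ Parcel B| = 59.3794.
|(Parcel A ∩ Parcel B) ∩ Parcel C| = 42.5002.
|(Parcel A ∩ Parcel B) △ Parcel C| = 59.3794 + 141.5 − 85.0005 = 115.88.

115.88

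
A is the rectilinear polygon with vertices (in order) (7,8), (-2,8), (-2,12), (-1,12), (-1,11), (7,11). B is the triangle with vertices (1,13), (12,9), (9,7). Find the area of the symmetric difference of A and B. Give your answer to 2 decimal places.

|A| = 28, |B| = 17, |A∩B| = 4.1212.
|A △ B| = |A| + |B| − 2·|A∩B| = 28 + 17 − 8.2424 = 36.76.

36.76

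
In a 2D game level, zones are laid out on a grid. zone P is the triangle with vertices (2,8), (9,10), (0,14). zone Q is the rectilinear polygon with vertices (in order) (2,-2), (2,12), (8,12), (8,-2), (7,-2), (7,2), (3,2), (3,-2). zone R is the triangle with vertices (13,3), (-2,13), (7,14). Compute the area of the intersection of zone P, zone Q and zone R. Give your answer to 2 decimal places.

13.28

The intersection is the polygon with vertices (2,12), (4.5,12), (8,10.444), (8,9.714), (4.45,8.7), (2,10.333).
By the shoelace formula its area is 13.28.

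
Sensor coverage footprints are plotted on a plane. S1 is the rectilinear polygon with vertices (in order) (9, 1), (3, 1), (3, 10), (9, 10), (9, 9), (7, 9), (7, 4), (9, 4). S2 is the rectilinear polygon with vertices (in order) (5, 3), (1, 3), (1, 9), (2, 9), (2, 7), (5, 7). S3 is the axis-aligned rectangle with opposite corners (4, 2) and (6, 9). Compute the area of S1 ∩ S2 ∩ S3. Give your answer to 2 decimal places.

The intersection is the polygon with vertices (5,7), (5,3), (4,3), (4,7).
By the shoelace formula its area is 4.00.

4.00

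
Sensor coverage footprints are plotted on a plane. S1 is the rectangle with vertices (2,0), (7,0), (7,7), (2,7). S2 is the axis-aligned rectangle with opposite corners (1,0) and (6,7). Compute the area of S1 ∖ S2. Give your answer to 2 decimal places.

7.00

|S1∩S2|: x∈[2,6], y∈[0,7] → 4·7 = 28.
|S1| = 35.
|S1 ∖ S2| = |S1| − |S1∩S2| = 35 − 28 = 7.00.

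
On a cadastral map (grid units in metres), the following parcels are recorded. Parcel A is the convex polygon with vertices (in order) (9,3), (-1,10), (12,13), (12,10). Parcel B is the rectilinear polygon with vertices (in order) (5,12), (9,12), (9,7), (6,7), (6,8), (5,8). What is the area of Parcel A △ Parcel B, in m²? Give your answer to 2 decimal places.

|Parcel A| = 65, |Parcel B| = 19, |Parcel A∩Parcel B| = 18.1795.
|Parcel A △ Parcel B| = |Parcel A| + |Parcel B| − 2·|Parcel A∩Parcel B| = 65 + 19 − 36.359 = 47.64.

47.64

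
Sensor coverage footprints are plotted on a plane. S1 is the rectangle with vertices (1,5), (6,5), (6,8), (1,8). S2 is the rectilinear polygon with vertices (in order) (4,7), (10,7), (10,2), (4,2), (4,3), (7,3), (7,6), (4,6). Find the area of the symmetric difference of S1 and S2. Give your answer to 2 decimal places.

|S1| = 15, |S2| = 21, |S1∩S2| = 2.
|S1 △ S2| = |S1| + |S2| − 2·|S1∩S2| = 15 + 21 − 4 = 32.00.

32.00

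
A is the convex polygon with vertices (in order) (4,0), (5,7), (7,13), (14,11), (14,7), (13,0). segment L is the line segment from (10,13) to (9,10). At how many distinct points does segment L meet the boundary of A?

The segment meets the boundary at (9.739,12.217).

1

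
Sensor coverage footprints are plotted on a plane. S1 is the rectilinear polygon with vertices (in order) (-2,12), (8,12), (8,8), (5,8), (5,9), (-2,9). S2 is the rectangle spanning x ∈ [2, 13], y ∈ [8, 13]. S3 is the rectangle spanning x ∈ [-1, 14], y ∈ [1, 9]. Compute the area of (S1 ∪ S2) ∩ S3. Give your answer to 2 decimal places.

11.00

|S1 ∪ S2| = 67.
|(S1 ∪ S2) ∩ S3| = 11.00.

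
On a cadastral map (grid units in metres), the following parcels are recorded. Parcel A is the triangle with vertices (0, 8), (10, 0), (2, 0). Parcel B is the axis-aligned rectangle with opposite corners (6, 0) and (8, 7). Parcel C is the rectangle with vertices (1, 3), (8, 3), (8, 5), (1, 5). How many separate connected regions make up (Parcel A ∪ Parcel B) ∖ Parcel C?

(Parcel A ∪ Parcel B) ∖ Parcel C splits into 3 disjoint pieces (area 4, area 20.725, area 4.625).

3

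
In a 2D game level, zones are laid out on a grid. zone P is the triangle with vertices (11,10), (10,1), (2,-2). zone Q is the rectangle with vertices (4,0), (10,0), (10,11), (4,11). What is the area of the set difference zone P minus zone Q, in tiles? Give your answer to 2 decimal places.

|zone P| = 34.5, |zone P∩zone Q| = 26.6667.
|zone P ∖ zone Q| = |zone P| − |zone P∩zone Q| = 34.5 − 26.6667 = 7.83.

7.83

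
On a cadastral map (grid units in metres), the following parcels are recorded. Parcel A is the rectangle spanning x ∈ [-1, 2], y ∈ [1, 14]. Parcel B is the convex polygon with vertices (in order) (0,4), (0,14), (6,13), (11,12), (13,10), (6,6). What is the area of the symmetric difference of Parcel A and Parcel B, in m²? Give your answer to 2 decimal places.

|Parcel A| = 39, |Parcel B| = 79.5, |Parcel A∩Parcel B| = 19.
|Parcel A △ Parcel B| = |Parcel A| + |Parcel B| − 2·|Parcel A∩Parcel B| = 39 + 79.5 − 38 = 80.50.

80.50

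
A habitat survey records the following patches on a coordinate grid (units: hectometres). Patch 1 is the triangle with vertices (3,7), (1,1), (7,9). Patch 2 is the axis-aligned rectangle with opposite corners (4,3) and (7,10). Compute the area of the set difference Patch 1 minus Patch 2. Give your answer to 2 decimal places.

6.25

|Patch 1| = 10, |Patch 1∩Patch 2| = 3.75.
|Patch 1 ∖ Patch 2| = |Patch 1| − |Patch 1∩Patch 2| = 10 − 3.75 = 6.25.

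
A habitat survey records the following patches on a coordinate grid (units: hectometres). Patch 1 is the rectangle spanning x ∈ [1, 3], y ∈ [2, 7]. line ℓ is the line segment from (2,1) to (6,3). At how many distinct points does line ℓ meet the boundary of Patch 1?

0

The segment lies entirely outside Patch 1 and never meets its boundary.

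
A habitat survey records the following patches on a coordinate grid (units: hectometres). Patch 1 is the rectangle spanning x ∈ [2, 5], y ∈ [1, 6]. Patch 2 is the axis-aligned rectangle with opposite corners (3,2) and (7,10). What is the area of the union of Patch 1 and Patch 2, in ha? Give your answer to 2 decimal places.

By inclusion–exclusion:
Individual areas: |Patch 1| = 15, |Patch 2| = 32.
|Patch 1∩Patch 2|: x∈[3,5], y∈[2,6] → 2·4 = 8.
|Patch 1 ∪ Patch 2| = 47 − 8 = 39.00.

39.00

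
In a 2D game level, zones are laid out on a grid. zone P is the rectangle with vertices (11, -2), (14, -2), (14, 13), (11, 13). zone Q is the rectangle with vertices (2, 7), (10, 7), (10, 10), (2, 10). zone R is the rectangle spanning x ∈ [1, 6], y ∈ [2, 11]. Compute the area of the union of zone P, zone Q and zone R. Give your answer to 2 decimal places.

102.00

By inclusion–exclusion:
Individual areas: |zone P| = 45, |zone Q| = 24, |zone R| = 45.
|zone P∩zone Q| = 0 (no overlap).
|zone P∩zone R| = 0 (no overlap).
|zone Q∩zone R|: x∈[2,6], y∈[7,10] → 4·3 = 12.
|zone P∩zone Q∩zone R| = 0.
|zone P ∪ zone Q ∪ zone R| = 114 − 12 + 0 = 102.00.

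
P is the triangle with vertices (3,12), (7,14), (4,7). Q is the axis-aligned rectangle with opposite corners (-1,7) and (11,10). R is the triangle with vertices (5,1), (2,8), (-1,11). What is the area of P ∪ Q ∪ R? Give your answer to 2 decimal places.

47.46

By inclusion–exclusion:
Individual areas: |P| = 11, |Q| = 36, |R| = 6.
|P∩Q| = 2.8286.
|P∩R| = 0.
|Q∩R| = 2.7143.
|P∩Q∩R| = 0.
|P ∪ Q ∪ R| = 53 − 5.5429 + 0 = 47.46.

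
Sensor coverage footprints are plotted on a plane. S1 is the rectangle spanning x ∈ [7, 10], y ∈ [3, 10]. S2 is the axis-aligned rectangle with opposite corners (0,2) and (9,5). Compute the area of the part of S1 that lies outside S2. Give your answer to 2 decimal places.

17.00

|S1∩S2|: x∈[7,9], y∈[3,5] → 2·2 = 4.
|S1| = 21.
|S1 ∖ S2| = |S1| − |S1∩S2| = 21 − 4 = 17.00.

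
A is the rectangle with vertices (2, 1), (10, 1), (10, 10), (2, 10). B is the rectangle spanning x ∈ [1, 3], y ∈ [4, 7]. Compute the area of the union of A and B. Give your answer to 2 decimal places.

By inclusion–exclusion:
Individual areas: |A| = 72, |B| = 6.
|A∩B|: x∈[2,3], y∈[4,7] → 1·3 = 3.
|A ∪ B| = 78 − 3 = 75.00.

75.00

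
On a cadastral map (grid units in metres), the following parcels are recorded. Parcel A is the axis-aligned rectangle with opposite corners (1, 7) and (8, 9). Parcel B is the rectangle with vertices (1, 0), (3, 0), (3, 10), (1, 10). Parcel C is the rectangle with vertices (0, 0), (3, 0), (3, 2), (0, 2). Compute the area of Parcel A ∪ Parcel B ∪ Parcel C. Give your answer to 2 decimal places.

32.00

By inclusion–exclusion:
Individual areas: |Parcel A| = 14, |Parcel B| = 20, |Parcel C| = 6.
|Parcel A∩Parcel B|: x∈[1,3], y∈[7,9] → 2·2 = 4.
|Parcel A∩Parcel C| = 0 (no overlap).
|Parcel B∩Parcel C|: x∈[1,3], y∈[0,2] → 2·2 = 4.
|Parcel A∩Parcel B∩Parcel C| = 0.
|Parcel A ∪ Parcel B ∪ Parcel C| = 40 − 8 + 0 = 32.00.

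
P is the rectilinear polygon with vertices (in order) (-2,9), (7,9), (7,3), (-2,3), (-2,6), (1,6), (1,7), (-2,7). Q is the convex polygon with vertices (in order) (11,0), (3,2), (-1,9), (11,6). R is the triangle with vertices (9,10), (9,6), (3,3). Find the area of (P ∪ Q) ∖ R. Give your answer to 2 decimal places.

74.02

|P ∪ Q| = 81.8571.
|(P ∪ Q) ∩ R| = 7.8333.
|(P ∪ Q) ∖ R| = 81.8571 − 7.8333 = 74.02.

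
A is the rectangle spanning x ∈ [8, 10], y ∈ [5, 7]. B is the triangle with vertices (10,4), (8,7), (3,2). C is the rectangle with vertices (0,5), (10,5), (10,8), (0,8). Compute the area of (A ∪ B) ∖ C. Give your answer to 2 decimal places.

9.17

|A ∪ B| = 15.1667.
|(A ∪ B) ∩ C| = 6.
|(A ∪ B) ∖ C| = 15.1667 − 6 = 9.17.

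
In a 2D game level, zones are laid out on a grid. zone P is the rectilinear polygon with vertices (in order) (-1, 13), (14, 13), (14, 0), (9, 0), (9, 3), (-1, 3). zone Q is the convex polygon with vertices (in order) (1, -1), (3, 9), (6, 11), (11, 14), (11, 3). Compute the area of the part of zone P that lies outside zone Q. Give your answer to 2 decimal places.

|zone P| = 165, |zone P∩zone Q| = 72.0667.
|zone P ∖ zone Q| = |zone P| − |zone P∩zone Q| = 165 − 72.0667 = 92.93.

92.93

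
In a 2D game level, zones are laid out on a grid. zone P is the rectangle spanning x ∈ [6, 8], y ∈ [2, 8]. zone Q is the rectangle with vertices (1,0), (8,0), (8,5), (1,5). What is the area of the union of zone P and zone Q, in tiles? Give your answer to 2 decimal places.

By inclusion–exclusion:
Individual areas: |zone P| = 12, |zone Q| = 35.
|zone P∩zone Q|: x∈[6,8], y∈[2,5] → 2·3 = 6.
|zone P ∪ zone Q| = 47 − 6 = 41.00.

41.00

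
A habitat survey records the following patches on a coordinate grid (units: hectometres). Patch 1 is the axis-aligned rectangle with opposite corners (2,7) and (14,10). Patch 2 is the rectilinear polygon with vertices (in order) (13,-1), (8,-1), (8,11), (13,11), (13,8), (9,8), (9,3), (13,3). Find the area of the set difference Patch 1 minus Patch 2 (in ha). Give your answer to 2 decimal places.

25.00

|Patch 1| = 36, |Patch 1∩Patch 2| = 11.
|Patch 1 ∖ Patch 2| = |Patch 1| − |Patch 1∩Patch 2| = 36 − 11 = 25.00.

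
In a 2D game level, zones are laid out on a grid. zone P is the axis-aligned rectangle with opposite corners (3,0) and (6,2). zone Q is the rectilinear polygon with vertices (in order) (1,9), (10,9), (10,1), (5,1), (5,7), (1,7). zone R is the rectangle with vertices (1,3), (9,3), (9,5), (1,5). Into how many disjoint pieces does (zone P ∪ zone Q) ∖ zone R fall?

(zone P ∪ zone Q) ∖ zone R is a single connected region.

1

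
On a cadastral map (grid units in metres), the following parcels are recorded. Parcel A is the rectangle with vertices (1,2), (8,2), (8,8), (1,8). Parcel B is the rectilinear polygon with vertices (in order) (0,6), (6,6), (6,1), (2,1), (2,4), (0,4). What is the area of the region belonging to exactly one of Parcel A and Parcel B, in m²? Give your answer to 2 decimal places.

|Parcel A| = 42, |Parcel B| = 24, |Parcel A∩Parcel B| = 18.
|Parcel A △ Parcel B| = |Parcel A| + |Parcel B| − 2·|Parcel A∩Parcel B| = 42 + 24 − 36 = 30.00.

30.00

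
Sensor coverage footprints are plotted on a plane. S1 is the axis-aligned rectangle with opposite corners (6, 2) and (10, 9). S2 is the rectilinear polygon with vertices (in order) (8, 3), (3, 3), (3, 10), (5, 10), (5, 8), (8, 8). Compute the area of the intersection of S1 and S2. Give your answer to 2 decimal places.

The intersection is the polygon with vertices (6,8), (8,8), (8,3), (6,3).
By the shoelace formula its area is 10.00.

10.00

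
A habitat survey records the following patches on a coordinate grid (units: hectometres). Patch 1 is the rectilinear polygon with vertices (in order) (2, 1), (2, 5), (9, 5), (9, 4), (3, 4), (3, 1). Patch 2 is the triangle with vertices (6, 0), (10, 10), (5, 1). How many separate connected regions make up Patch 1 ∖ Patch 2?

2

Patch 1 ∖ Patch 2 splits into 2 disjoint pieces (area 7.9444, area 1.2).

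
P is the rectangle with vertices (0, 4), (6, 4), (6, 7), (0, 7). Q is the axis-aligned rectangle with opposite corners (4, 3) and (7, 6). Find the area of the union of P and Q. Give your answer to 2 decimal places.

By inclusion–exclusion:
Individual areas: |P| = 18, |Q| = 9.
|P∩Q|: x∈[4,6], y∈[4,6] → 2·2 = 4.
|P ∪ Q| = 27 − 4 = 23.00.

23.00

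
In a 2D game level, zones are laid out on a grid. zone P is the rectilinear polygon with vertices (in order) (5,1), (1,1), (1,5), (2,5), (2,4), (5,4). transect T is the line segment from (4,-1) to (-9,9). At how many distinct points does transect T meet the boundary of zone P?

The segment meets the boundary at (1,1.308), (1.4,1).

2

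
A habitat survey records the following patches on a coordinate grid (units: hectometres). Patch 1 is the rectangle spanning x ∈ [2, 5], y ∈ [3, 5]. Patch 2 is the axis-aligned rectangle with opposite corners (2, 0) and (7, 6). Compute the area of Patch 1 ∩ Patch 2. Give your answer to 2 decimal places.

6.00

|Patch 1∩Patch 2|: x∈[2,5], y∈[3,5] → 3·2 = 6.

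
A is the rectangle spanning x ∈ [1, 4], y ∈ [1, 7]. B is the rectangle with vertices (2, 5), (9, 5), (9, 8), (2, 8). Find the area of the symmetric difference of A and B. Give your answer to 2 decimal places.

31.00

|A∩B|: x∈[2,4], y∈[5,7] → 2·2 = 4.
|A △ B| = |A| + |B| − 2·|A∩B| = 18 + 21 − 8 = 31.00.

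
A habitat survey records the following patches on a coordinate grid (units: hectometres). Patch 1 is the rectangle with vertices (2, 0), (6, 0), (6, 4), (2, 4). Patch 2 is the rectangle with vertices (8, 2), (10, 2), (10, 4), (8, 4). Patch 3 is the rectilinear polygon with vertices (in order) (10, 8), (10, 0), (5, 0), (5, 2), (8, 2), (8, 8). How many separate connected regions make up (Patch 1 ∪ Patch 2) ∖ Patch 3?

1

(Patch 1 ∪ Patch 2) ∖ Patch 3 is a single connected region.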